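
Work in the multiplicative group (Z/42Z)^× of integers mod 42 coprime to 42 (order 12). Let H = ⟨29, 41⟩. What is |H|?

|⟨29⟩| = 2 and |⟨41⟩| = 2, so |H| is a multiple of lcm(2, 2) = 2 and divides |G| = 12.
Closing under the operation: H = {1, 13, 29, 41}, so |H| = 4.

4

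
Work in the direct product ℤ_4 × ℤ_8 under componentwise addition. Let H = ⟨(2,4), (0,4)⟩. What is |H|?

4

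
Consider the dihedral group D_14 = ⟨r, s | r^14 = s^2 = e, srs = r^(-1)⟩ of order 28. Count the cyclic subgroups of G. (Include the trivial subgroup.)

Group the elements of G by the cyclic subgroup they generate; each cyclic subgroup of order d accounts for φ(d) elements.
Cyclic subgroups by order — order 1: 1; order 2: 15; order 7: 1; order 14: 1.
Total: 18.

18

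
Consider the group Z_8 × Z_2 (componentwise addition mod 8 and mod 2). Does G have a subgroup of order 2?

2 | 16. A subgroup of order 2 is {(0,0), (0,1)}.

Yes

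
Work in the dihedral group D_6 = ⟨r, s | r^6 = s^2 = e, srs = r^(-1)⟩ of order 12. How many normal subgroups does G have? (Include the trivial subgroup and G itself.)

G has 16 subgroups. Checking conjugation-invariance by order — order 1: 1/1 normal; order 2: 1/7 normal; order 3: 1/1 normal; order 4: 0/3 normal; order 6: 3/3 normal; order 12: 1/1 normal.
Total normal subgroups: 7.

7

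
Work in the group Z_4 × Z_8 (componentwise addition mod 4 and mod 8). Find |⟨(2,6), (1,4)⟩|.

16

|⟨(2,6)⟩| = 4 and |⟨(1,4)⟩| = 4, so |H| is a multiple of lcm(4, 4) = 4 and divides |G| = 32.
Closing under the operation: H = {(0,0), (0,2), (0,4), (0,6), (1,0), (1,2), (1,4), (1,6), (2,0), (2,2), (2,4), (2,6), (3,0), (3,2), (3,4), (3,6)}, so |H| = 16.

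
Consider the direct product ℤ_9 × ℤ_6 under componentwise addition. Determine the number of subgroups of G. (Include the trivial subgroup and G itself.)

20

|G| = 54, so by Lagrange every subgroup order divides 54. Divisors: 1, 2, 3, 6, 9, 18, 27, 54.
Subgroups by order — order 1: 1; order 2: 1; order 3: 4; order 6: 4; order 9: 4; order 18: 4; order 27: 1; order 54: 1.
Total: 1 + 1 + 4 + 4 + 4 + 4 + 1 + 1 = 20.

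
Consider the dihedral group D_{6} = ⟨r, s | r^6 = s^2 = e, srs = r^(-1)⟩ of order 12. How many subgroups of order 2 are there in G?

7

|G| = 12 and 2 | 12, so subgroups of order 2 are possible by Lagrange.
The subgroups of order 2 are: {e, r^2s}; {e, r^3}; {e, r^3s}; {e, r^4s}; … (7 in all).
So G has 7 subgroups of order 2.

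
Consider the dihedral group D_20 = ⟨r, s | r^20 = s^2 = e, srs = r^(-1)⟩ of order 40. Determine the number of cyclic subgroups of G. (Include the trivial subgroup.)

26

A cyclic subgroup of order d is generated by each of its φ(d) elements of order d, so the cyclic subgroups of order d number (#elements of order d)/φ(d).
Cyclic subgroups by order — order 1: 1; order 2: 21; order 4: 1; order 5: 1; order 10: 1; order 20: 1.
Total: 26.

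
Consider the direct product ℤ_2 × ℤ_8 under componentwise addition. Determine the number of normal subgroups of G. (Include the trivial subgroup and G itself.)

11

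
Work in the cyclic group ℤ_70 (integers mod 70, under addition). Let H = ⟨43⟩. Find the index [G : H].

|⟨43⟩| = 70 and |G| = 70.
By Lagrange, [G : H] = |G|/|H| = 70/70 = 1.

1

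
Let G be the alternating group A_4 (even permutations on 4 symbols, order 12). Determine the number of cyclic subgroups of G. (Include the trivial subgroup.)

8

Each element a generates a cyclic subgroup ⟨a⟩; distinct elements may generate the same one (a cyclic group of order d has φ(d) generators).
Cyclic subgroups by order — order 1: 1; order 2: 3; order 3: 4.
Total: 8.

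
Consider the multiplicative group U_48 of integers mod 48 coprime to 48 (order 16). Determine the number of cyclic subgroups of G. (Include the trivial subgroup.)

12

A cyclic subgroup of order d is generated by each of its φ(d) elements of order d, so the cyclic subgroups of order d number (#elements of order d)/φ(d).
Cyclic subgroups by order — order 1: 1; order 2: 7; order 4: 4.
Total: 12.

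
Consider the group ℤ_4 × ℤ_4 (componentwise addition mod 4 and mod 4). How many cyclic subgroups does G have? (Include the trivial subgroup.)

Each element a generates a cyclic subgroup ⟨a⟩; distinct elements may generate the same one (a cyclic group of order d has φ(d) generators).
Cyclic subgroups by order — order 1: 1; order 2: 3; order 4: 6.
Total: 10.

10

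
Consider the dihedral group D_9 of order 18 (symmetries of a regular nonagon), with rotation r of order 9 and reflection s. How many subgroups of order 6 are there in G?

|G| = 18 and 6 | 18, so subgroups of order 6 are possible by Lagrange.
The subgroups of order 6 are: {e, r^3, r^6, r^2s, r^5s, r^8s}; {e, r^3, r^6, s, r^3s, r^6s}; {e, r^3, r^6, rs, r^4s, r^7s}.
So G has 3 subgroups of order 6.

3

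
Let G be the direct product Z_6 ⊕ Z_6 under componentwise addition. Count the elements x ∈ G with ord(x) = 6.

An element (a,b) has order lcm(ord(a), ord(b)); count pairs with lcm equal to 6.
Enumerating gives 24 such elements.

24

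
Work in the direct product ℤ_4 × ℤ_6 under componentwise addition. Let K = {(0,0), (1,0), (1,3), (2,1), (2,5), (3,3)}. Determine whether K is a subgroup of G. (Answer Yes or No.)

No

(1,0) ∈ K but its inverse (3,0) ∉ K, so K is not a subgroup.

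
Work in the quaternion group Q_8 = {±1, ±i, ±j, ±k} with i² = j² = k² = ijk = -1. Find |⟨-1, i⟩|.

|⟨-1⟩| = 2 and |⟨i⟩| = 4, so |H| is a multiple of lcm(2, 4) = 4 and divides |G| = 8.
Closing under the operation: H = {1, -1, i, -i}, so |H| = 4.

4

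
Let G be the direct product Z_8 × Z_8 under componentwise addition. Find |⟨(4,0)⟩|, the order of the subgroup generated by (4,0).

2

The order of (4,0) in Z_8 × Z_8 is lcm(ord(4) in Z_8, ord(0) in Z_8).
ord(4) = 2 and ord(0) = 1, so |⟨(4,0)⟩| = lcm(2, 1) = 2.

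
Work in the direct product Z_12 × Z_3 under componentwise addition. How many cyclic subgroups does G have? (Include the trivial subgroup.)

A cyclic subgroup of order d is generated by each of its φ(d) elements of order d, so the cyclic subgroups of order d number (#elements of order d)/φ(d).
Cyclic subgroups by order — order 1: 1; order 2: 1; order 3: 4; order 4: 1; order 6: 4; order 12: 4.
Total: 15.

15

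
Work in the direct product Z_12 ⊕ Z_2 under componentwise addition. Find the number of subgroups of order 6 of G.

3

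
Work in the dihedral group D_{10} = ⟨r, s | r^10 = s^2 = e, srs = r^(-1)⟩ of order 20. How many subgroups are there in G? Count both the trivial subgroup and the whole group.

|G| = 20, so by Lagrange every subgroup order divides 20. Divisors: 1, 2, 4, 5, 10, 20.
Subgroups by order — order 1: 1; order 2: 11; order 4: 5; order 5: 1; order 10: 3; order 20: 1.
Total: 1 + 11 + 5 + 1 + 3 + 1 = 22.

22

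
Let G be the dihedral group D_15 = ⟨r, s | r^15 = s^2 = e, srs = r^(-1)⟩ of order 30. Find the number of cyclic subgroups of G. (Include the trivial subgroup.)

Group the elements of G by the cyclic subgroup they generate; each cyclic subgroup of order d accounts for φ(d) elements.
Cyclic subgroups by order — order 1: 1; order 2: 15; order 3: 1; order 5: 1; order 15: 1.
Total: 19.

19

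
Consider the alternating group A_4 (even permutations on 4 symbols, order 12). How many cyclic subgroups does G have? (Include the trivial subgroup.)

8

A cyclic subgroup of order d is generated by each of its φ(d) elements of order d, so the cyclic subgroups of order d number (#elements of order d)/φ(d).
Cyclic subgroups by order — order 1: 1; order 2: 3; order 3: 4.
Total: 8.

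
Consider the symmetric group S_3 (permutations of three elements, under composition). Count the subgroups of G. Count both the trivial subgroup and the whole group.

|G| = 6, so by Lagrange every subgroup order divides 6. Divisors: 1, 2, 3, 6.
Subgroups by order — order 1: 1; order 2: 3; order 3: 1; order 6: 1.
Total: 1 + 3 + 1 + 1 = 6.

6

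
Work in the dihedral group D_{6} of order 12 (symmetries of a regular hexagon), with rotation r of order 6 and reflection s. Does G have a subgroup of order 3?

3 | 12. A subgroup of order 3 is {e, r^2, r^4}.

Yes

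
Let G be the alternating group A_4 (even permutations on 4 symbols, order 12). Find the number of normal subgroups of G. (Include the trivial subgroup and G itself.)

G has 10 subgroups. Checking conjugation-invariance by order — order 1: 1/1 normal; order 2: 0/3 normal; order 3: 0/4 normal; order 4: 1/1 normal; order 12: 1/1 normal.
Total normal subgroups: 3.

3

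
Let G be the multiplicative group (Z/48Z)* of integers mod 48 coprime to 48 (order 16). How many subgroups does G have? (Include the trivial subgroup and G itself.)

27

|G| = 16, so by Lagrange every subgroup order divides 16. Divisors: 1, 2, 4, 8, 16.
Subgroups by order — order 1: 1; order 2: 7; order 4: 11; order 8: 7; order 16: 1.
Total: 1 + 7 + 11 + 7 + 1 = 27.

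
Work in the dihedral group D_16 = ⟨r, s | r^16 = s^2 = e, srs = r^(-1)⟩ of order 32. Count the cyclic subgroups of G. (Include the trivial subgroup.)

21

Group the elements of G by the cyclic subgroup they generate; each cyclic subgroup of order d accounts for φ(d) elements.
Cyclic subgroups by order — order 1: 1; order 2: 17; order 4: 1; order 8: 1; order 16: 1.
Total: 21.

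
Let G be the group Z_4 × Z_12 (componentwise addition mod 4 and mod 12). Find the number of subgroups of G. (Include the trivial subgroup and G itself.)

|G| = 48, so by Lagrange every subgroup order divides 48. Divisors: 1, 2, 3, 4, 6, 8, 12, 16, 24, 48.
Subgroups by order — order 1: 1; order 2: 3; order 3: 1; order 4: 7; order 6: 3; order 8: 3; order 12: 7; order 16: 1; order 24: 3; order 48: 1.
Total: 1 + 3 + 1 + 7 + 3 + 3 + 7 + 1 + 3 + 1 = 30.

30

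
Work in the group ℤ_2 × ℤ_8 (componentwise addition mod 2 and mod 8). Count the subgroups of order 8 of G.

|G| = 16 and 8 | 16, so subgroups of order 8 are possible by Lagrange.
The subgroups of order 8 are: {(0,0), (0,1), (0,2), (0,3), (0,4), (0,5), (0,6), (0,7)}; {(0,0), (0,2), (0,4), (0,6), (1,0), (1,2), (1,4), (1,6)}; {(0,0), (0,2), (0,4), (0,6), (1,1), (1,3), (1,5), (1,7)}.
So G has 3 subgroups of order 8.

3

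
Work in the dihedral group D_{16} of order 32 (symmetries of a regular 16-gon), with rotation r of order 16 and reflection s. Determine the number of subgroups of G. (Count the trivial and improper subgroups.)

36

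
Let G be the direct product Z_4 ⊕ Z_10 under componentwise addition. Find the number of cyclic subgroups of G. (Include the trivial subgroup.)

12

Each element a generates a cyclic subgroup ⟨a⟩; distinct elements may generate the same one (a cyclic group of order d has φ(d) generators).
Cyclic subgroups by order — order 1: 1; order 2: 3; order 4: 2; order 5: 1; order 10: 3; order 20: 2.
Total: 12.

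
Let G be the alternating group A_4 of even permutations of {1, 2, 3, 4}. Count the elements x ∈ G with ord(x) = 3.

The elements of order 3 are: (2 3 4), (2 4 3), (1 2 3), (1 2 4), (1 3 2), (1 3 4), (1 4 2), (1 4 3).
That's 8.

8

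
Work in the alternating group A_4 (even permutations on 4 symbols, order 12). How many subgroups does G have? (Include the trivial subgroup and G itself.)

10

|G| = 12, so by Lagrange every subgroup order divides 12. Divisors: 1, 2, 3, 4, 6, 12.
Subgroups by order — order 1: 1; order 2: 3; order 3: 4; order 4: 1; order 6: 0; order 12: 1.
Total: 1 + 3 + 4 + 1 + 0 + 1 = 10.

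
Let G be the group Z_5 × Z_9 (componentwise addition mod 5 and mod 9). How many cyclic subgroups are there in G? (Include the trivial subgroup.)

6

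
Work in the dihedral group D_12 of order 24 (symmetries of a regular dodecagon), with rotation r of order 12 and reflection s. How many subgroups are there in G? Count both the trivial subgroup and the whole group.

34

|G| = 24, so by Lagrange every subgroup order divides 24. Divisors: 1, 2, 3, 4, 6, 8, 12, 24.
Subgroups by order — order 1: 1; order 2: 13; order 3: 1; order 4: 7; order 6: 5; order 8: 3; order 12: 3; order 24: 1.
Total: 1 + 13 + 1 + 7 + 5 + 3 + 3 + 1 = 34.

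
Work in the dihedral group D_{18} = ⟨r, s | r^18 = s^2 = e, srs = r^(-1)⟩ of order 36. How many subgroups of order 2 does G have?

19

|G| = 36 and 2 | 36, so subgroups of order 2 are possible by Lagrange.
The subgroups of order 2 are: {e, r^10s}; {e, r^11s}; {e, r^12s}; {e, r^13s}; … (19 in all).
So G has 19 subgroups of order 2.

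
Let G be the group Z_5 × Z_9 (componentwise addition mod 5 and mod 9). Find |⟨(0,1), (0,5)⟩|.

9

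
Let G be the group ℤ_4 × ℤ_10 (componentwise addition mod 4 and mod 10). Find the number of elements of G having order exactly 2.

3

An element (a,b) has order lcm(ord(a), ord(b)); count pairs with lcm equal to 2.
Enumerating gives 3 such elements.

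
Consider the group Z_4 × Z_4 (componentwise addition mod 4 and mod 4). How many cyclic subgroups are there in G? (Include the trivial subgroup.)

Each element a generates a cyclic subgroup ⟨a⟩; distinct elements may generate the same one (a cyclic group of order d has φ(d) generators).
Cyclic subgroups by order — order 1: 1; order 2: 3; order 4: 6.
Total: 10.

10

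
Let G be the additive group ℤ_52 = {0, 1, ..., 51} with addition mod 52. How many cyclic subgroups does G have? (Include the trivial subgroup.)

A cyclic subgroup of order d is generated by each of its φ(d) elements of order d, so the cyclic subgroups of order d number (#elements of order d)/φ(d).
Cyclic subgroups by order — order 1: 1; order 2: 1; order 4: 1; order 13: 1; order 26: 1; order 52: 1.
Total: 6.

6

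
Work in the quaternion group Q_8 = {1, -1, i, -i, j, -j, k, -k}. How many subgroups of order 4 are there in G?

3

|G| = 8 and 4 | 8, so subgroups of order 4 are possible by Lagrange.
The subgroups of order 4 are: {1, -1, i, -i}; {1, -1, j, -j}; {1, -1, k, -k}.
So G has 3 subgroups of order 4.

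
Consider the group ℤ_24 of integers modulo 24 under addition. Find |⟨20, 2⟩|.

12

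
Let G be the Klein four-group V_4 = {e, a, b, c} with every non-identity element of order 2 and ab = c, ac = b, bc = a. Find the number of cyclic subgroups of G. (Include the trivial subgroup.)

A cyclic subgroup of order d is generated by each of its φ(d) elements of order d, so the cyclic subgroups of order d number (#elements of order d)/φ(d).
Cyclic subgroups by order — order 1: 1; order 2: 3.
Total: 4.

4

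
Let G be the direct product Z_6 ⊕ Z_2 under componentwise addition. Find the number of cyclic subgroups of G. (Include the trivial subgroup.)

8

A cyclic subgroup of order d is generated by each of its φ(d) elements of order d, so the cyclic subgroups of order d number (#elements of order d)/φ(d).
Cyclic subgroups by order — order 1: 1; order 2: 3; order 3: 1; order 6: 3.
Total: 8.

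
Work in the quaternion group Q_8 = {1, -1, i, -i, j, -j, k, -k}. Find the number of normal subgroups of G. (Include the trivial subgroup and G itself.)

6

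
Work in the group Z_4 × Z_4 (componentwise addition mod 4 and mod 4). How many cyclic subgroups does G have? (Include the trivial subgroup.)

10

A cyclic subgroup of order d is generated by each of its φ(d) elements of order d, so the cyclic subgroups of order d number (#elements of order d)/φ(d).
Cyclic subgroups by order — order 1: 1; order 2: 3; order 4: 6.
Total: 10.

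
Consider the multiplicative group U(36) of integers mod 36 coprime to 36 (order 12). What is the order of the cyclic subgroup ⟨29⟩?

6

Compute successive powers of 29 mod 36: 29, 13, 17, 25, 5, 1; 29^6 ≡ 1 (mod 36).
So |⟨29⟩| = 6.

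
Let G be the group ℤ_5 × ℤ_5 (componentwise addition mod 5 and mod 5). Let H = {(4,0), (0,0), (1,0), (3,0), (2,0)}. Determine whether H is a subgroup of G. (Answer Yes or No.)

Yes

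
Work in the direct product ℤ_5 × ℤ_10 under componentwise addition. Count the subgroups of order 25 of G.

|G| = 50 and 25 | 50, so subgroups of order 25 are possible by Lagrange.
The subgroups of order 25 are: {(0,0), (0,2), (0,4), (0,6), (0,8), (1,0), (1,2), (1,4), (1,6), (1,8), (2,0), (2,2), (2,4), (2,6), (2,8), (3,0), (3,2), (3,4), (3,6), (3,8), (4,0), (4,2), (4,4), (4,6), (4,8)}.
So G has 1 subgroup of order 25.

1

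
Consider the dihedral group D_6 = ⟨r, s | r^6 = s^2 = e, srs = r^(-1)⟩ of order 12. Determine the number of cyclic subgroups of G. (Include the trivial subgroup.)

10

A cyclic subgroup of order d is generated by each of its φ(d) elements of order d, so the cyclic subgroups of order d number (#elements of order d)/φ(d).
Cyclic subgroups by order — order 1: 1; order 2: 7; order 3: 1; order 6: 1.
Total: 10.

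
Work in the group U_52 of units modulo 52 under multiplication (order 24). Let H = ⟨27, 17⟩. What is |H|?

12

|⟨27⟩| = 2 and |⟨17⟩| = 6, so |H| is a multiple of lcm(2, 6) = 6 and divides |G| = 24.
Closing under the operation: H = {1, 3, 9, 17, 23, 25, 27, 29, 35, 43, 49, 51}, so |H| = 12.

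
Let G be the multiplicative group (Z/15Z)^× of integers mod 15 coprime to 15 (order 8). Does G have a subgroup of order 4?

Yes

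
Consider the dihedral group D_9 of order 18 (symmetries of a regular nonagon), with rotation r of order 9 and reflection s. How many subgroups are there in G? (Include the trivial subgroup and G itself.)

16

|G| = 18, so by Lagrange every subgroup order divides 18. Divisors: 1, 2, 3, 6, 9, 18.
Subgroups by order — order 1: 1; order 2: 9; order 3: 1; order 6: 3; order 9: 1; order 18: 1.
Total: 1 + 9 + 1 + 3 + 1 + 1 = 16.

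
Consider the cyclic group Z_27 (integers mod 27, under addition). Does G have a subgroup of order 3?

3 | 27. A subgroup of order 3 is {0, 9, 18}.

Yes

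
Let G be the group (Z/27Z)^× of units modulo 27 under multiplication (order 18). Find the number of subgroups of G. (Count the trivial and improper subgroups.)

6

|G| = 18, so by Lagrange every subgroup order divides 18. Divisors: 1, 2, 3, 6, 9, 18.
Subgroups by order — order 1: 1; order 2: 1; order 3: 1; order 6: 1; order 9: 1; order 18: 1.
Total: 1 + 1 + 1 + 1 + 1 + 1 = 6.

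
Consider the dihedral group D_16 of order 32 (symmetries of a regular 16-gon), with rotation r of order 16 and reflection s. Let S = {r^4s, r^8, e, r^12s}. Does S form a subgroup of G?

|S| = 4 divides |G| = 32, consistent with Lagrange.
S contains the identity, every element's inverse is in S, and S is closed under ·: it is a subgroup.

Yes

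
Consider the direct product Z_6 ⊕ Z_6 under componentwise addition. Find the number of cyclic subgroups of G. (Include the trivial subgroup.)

Each element a generates a cyclic subgroup ⟨a⟩; distinct elements may generate the same one (a cyclic group of order d has φ(d) generators).
Cyclic subgroups by order — order 1: 1; order 2: 3; order 3: 4; order 6: 12.
Total: 20.

20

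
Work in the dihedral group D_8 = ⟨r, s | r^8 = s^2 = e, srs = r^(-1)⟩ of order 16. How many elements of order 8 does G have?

4

The elements of order 8 are: r, r^3, r^5, r^7.
That's 4.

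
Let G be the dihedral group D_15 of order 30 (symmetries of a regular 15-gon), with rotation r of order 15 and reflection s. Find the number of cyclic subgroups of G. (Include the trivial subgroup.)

19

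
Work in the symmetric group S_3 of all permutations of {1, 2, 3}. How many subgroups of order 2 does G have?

3

|G| = 6 and 2 | 6, so subgroups of order 2 are possible by Lagrange.
The subgroups of order 2 are: {e, (1 2)}; {e, (1 3)}; {e, (2 3)}.
So G has 3 subgroups of order 2.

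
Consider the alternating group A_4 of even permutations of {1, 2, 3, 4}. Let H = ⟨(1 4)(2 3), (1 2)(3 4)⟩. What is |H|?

|⟨(1 4)(2 3)⟩| = 2 and |⟨(1 2)(3 4)⟩| = 2, so |H| is a multiple of lcm(2, 2) = 2 and divides |G| = 12.
Closing under the operation: H = {e, (1 2)(3 4), (1 3)(2 4), (1 4)(2 3)}, so |H| = 4.

4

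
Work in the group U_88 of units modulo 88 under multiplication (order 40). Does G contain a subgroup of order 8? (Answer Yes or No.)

Yes

8 | 40. A subgroup of order 8 is {1, 21, 23, 43, 45, 65, 67, 87}.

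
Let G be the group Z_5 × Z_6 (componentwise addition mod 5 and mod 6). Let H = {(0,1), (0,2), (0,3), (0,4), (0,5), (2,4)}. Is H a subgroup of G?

The identity (0,0) ∉ H, so H is not a subgroup.

No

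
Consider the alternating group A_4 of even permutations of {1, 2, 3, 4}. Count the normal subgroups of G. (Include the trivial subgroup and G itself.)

G has 10 subgroups. Checking conjugation-invariance by order — order 1: 1/1 normal; order 2: 0/3 normal; order 3: 0/4 normal; order 4: 1/1 normal; order 12: 1/1 normal.
Total normal subgroups: 3.

3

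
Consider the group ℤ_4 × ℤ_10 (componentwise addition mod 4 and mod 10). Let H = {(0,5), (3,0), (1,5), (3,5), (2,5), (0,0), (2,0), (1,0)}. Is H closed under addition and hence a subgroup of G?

|H| = 8 divides |G| = 40, consistent with Lagrange.
H contains the identity, every element's inverse is in H, and H is closed under +: it is a subgroup.

Yes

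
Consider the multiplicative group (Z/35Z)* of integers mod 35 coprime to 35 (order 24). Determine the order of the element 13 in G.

4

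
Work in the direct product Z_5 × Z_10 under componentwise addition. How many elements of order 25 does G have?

0

An element (a,b) has order lcm(ord(a), ord(b)); count pairs with lcm equal to 25.
Enumerating gives 0 such elements.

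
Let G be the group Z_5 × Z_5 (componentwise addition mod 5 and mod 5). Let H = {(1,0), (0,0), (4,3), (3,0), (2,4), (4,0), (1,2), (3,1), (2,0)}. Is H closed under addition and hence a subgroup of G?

No

|H| = 9 does not divide |G| = 25, so by Lagrange H is not a subgroup.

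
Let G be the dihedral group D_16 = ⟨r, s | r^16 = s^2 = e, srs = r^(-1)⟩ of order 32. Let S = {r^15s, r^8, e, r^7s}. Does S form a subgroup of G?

|S| = 4 divides |G| = 32, consistent with Lagrange.
S contains the identity, every element's inverse is in S, and S is closed under ·: it is a subgroup.

Yes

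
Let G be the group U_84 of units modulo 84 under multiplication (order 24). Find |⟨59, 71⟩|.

|⟨59⟩| = 6 and |⟨71⟩| = 2, so |H| is a multiple of lcm(6, 2) = 6 and divides |G| = 24.
Closing under the operation: H = {1, 11, 13, 23, 25, 37, 47, 59, 61, 71, 73, 83}, so |H| = 12.

12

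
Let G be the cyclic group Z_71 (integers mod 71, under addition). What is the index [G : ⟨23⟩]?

|⟨23⟩| = 71 and |G| = 71.
By Lagrange, [G : H] = |G|/|H| = 71/71 = 1.

1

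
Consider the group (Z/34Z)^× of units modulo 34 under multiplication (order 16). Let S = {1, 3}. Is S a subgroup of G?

No

3 ∈ S but its inverse 23 ∉ S, so S is not a subgroup.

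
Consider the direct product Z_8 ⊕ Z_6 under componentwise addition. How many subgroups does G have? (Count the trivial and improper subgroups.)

|G| = 48, so by Lagrange every subgroup order divides 48. Divisors: 1, 2, 3, 4, 6, 8, 12, 16, 24, 48.
Subgroups by order — order 1: 1; order 2: 3; order 3: 1; order 4: 3; order 6: 3; order 8: 3; order 12: 3; order 16: 1; order 24: 3; order 48: 1.
Total: 1 + 3 + 1 + 3 + 3 + 3 + 3 + 1 + 3 + 1 = 22.

22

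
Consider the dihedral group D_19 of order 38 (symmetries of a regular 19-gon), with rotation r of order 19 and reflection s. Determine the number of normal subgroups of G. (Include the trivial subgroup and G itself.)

G has 22 subgroups. Checking conjugation-invariance by order — order 1: 1/1 normal; order 2: 0/19 normal; order 19: 1/1 normal; order 38: 1/1 normal.
Total normal subgroups: 3.

3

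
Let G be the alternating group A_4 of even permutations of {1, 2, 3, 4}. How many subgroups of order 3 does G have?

|G| = 12 and 3 | 12, so subgroups of order 3 are possible by Lagrange.
The subgroups of order 3 are: {e, (1 2 3), (1 3 2)}; {e, (1 2 4), (1 4 2)}; {e, (1 3 4), (1 4 3)}; {e, (2 3 4), (2 4 3)}.
So G has 4 subgroups of order 3.

4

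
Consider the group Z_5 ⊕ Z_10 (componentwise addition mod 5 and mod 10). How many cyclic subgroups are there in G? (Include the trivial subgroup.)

Each element a generates a cyclic subgroup ⟨a⟩; distinct elements may generate the same one (a cyclic group of order d has φ(d) generators).
Cyclic subgroups by order — order 1: 1; order 2: 1; order 5: 6; order 10: 6.
Total: 14.

14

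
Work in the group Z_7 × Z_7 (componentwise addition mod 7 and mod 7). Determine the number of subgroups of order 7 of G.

8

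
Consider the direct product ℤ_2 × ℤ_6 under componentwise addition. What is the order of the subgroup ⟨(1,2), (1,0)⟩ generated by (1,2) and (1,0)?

6

|⟨(1,2)⟩| = 6 and |⟨(1,0)⟩| = 2, so |H| is a multiple of lcm(6, 2) = 6 and divides |G| = 12.
Closing under the operation: H = {(0,0), (0,2), (0,4), (1,0), (1,2), (1,4)}, so |H| = 6.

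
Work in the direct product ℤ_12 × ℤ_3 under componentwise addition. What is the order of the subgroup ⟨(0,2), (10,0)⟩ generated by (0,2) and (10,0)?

|⟨(0,2)⟩| = 3 and |⟨(10,0)⟩| = 6, so |H| is a multiple of lcm(3, 6) = 6 and divides |G| = 36.
Closing under the operation: H = {(0,0), (0,1), (0,2), (2,0), (2,1), (2,2), (4,0), (4,1), (4,2), (6,0), (6,1), (6,2), (8,0), (8,1), (8,2), (10,0), (10,1), (10,2)}, so |H| = 18.

18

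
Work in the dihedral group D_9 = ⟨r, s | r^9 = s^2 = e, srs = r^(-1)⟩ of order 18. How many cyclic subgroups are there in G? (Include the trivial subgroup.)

Group the elements of G by the cyclic subgroup they generate; each cyclic subgroup of order d accounts for φ(d) elements.
Cyclic subgroups by order — order 1: 1; order 2: 9; order 3: 1; order 9: 1.
Total: 12.

12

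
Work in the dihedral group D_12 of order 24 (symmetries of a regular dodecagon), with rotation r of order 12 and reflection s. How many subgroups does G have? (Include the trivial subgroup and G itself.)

|G| = 24, so by Lagrange every subgroup order divides 24. Divisors: 1, 2, 3, 4, 6, 8, 12, 24.
Subgroups by order — order 1: 1; order 2: 13; order 3: 1; order 4: 7; order 6: 5; order 8: 3; order 12: 3; order 24: 1.
Total: 1 + 13 + 1 + 7 + 5 + 3 + 3 + 1 = 34.

34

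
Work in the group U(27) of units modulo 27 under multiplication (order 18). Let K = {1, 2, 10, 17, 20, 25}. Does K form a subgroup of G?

17 ∈ K but its inverse 8 ∉ K, so K is not a subgroup.

No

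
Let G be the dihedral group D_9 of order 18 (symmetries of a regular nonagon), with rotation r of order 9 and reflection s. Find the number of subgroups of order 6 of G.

3

|G| = 18 and 6 | 18, so subgroups of order 6 are possible by Lagrange.
The subgroups of order 6 are: {e, r^3, r^6, r^2s, r^5s, r^8s}; {e, r^3, r^6, s, r^3s, r^6s}; {e, r^3, r^6, rs, r^4s, r^7s}.
So G has 3 subgroups of order 6.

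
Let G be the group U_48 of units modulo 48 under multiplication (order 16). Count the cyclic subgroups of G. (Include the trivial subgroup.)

A cyclic subgroup of order d is generated by each of its φ(d) elements of order d, so the cyclic subgroups of order d number (#elements of order d)/φ(d).
Cyclic subgroups by order — order 1: 1; order 2: 7; order 4: 4.
Total: 12.

12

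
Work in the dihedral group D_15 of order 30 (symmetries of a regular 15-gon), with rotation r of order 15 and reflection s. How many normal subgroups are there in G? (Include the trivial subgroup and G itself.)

5

G has 28 subgroups. Checking conjugation-invariance by order — order 1: 1/1 normal; order 2: 0/15 normal; order 3: 1/1 normal; order 5: 1/1 normal; order 6: 0/5 normal; order 10: 0/3 normal; order 15: 1/1 normal; order 30: 1/1 normal.
Total normal subgroups: 5.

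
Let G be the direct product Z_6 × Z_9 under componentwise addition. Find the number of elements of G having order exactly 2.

An element (a,b) has order lcm(ord(a), ord(b)); count pairs with lcm equal to 2.
Enumerating gives 1 such elements.

1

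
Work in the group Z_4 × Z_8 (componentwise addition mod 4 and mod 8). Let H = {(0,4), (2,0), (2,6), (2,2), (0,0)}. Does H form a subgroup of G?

No

|H| = 5 does not divide |G| = 32, so by Lagrange H is not a subgroup.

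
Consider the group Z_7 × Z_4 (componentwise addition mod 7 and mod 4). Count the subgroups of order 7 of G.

1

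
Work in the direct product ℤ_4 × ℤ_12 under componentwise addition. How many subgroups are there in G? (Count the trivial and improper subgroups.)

30

|G| = 48, so by Lagrange every subgroup order divides 48. Divisors: 1, 2, 3, 4, 6, 8, 12, 16, 24, 48.
Subgroups by order — order 1: 1; order 2: 3; order 3: 1; order 4: 7; order 6: 3; order 8: 3; order 12: 7; order 16: 1; order 24: 3; order 48: 1.
Total: 1 + 3 + 1 + 7 + 3 + 3 + 7 + 1 + 3 + 1 = 30.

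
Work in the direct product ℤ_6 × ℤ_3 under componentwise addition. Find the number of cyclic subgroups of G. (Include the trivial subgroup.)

A cyclic subgroup of order d is generated by each of its φ(d) elements of order d, so the cyclic subgroups of order d number (#elements of order d)/φ(d).
Cyclic subgroups by order — order 1: 1; order 2: 1; order 3: 4; order 6: 4.
Total: 10.

10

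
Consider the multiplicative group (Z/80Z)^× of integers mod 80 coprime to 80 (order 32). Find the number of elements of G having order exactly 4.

24

Enumerating element orders in G gives 24 elements of order 4.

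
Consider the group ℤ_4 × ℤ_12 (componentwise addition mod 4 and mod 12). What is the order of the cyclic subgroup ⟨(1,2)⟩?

The order of (1,2) in Z_4 × Z_12 is lcm(ord(1) in Z_4, ord(2) in Z_12).
ord(1) = 4 and ord(2) = 6, so |⟨(1,2)⟩| = lcm(4, 6) = 12.

12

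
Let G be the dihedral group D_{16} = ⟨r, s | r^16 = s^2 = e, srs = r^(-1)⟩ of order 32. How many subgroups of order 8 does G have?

|G| = 32 and 8 | 32, so subgroups of order 8 are possible by Lagrange.
The subgroups of order 8 are: {e, r^2, r^4, r^6, r^8, r^10, r^12, r^14}; {e, r^4, r^8, r^12, r^2s, r^6s, r^10s, r^14s}; {e, r^4, r^8, r^12, r^3s, r^7s, r^11s, r^15s}; {e, r^4, r^8, r^12, s, r^4s, r^8s, r^12s}; … (5 in all).
So G has 5 subgroups of order 8.

5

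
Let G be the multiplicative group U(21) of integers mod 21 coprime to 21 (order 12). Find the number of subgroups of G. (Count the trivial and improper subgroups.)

10

|G| = 12, so by Lagrange every subgroup order divides 12. Divisors: 1, 2, 3, 4, 6, 12.
Subgroups by order — order 1: 1; order 2: 3; order 3: 1; order 4: 1; order 6: 3; order 12: 1.
Total: 1 + 3 + 1 + 1 + 3 + 1 = 10.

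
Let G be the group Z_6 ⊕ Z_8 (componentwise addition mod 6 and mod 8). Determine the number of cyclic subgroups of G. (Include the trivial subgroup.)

16

Each element a generates a cyclic subgroup ⟨a⟩; distinct elements may generate the same one (a cyclic group of order d has φ(d) generators).
Cyclic subgroups by order — order 1: 1; order 2: 3; order 3: 1; order 4: 2; order 6: 3; order 8: 2; order 12: 2; order 24: 2.
Total: 16.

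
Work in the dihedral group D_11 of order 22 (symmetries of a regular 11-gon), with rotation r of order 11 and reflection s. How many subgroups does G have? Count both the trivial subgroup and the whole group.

|G| = 22, so by Lagrange every subgroup order divides 22. Divisors: 1, 2, 11, 22.
Subgroups by order — order 1: 1; order 2: 11; order 11: 1; order 22: 1.
Total: 1 + 11 + 1 + 1 = 14.

14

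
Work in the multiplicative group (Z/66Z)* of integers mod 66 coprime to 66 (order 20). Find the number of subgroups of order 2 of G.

|G| = 20 and 2 | 20, so subgroups of order 2 are possible by Lagrange.
The subgroups of order 2 are: {1, 23}; {1, 43}; {1, 65}.
So G has 3 subgroups of order 2.

3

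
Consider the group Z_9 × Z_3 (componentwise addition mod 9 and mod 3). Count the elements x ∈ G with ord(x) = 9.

18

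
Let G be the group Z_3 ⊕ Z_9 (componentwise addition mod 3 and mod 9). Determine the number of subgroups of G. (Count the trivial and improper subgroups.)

10

|G| = 27, so by Lagrange every subgroup order divides 27. Divisors: 1, 3, 9, 27.
Subgroups by order — order 1: 1; order 3: 4; order 9: 4; order 27: 1.
Total: 1 + 4 + 4 + 1 = 10.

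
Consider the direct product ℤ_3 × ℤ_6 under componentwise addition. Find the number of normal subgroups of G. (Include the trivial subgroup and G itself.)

12

G is abelian, so every subgroup is normal.
G has 12 subgroups in total, hence 12 normal subgroups.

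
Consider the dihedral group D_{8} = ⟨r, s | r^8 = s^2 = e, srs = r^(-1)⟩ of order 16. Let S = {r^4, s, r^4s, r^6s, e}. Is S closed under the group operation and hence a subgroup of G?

|S| = 5 does not divide |G| = 16, so by Lagrange S is not a subgroup.

No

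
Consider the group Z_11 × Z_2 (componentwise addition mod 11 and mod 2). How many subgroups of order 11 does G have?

|G| = 22 and 11 | 22, so subgroups of order 11 are possible by Lagrange.
The subgroups of order 11 are: {(0,0), (1,0), (2,0), (3,0), (4,0), (5,0), (6,0), (7,0), (8,0), (9,0), (10,0)}.
So G has 1 subgroup of order 11.

1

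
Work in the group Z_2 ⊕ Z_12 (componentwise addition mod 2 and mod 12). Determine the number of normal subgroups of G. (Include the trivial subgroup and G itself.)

G is abelian, so every subgroup is normal.
G has 16 subgroups in total, hence 16 normal subgroups.

16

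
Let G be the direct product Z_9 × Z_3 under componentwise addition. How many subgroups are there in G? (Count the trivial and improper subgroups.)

10

|G| = 27, so by Lagrange every subgroup order divides 27. Divisors: 1, 3, 9, 27.
Subgroups by order — order 1: 1; order 3: 4; order 9: 4; order 27: 1.
Total: 1 + 4 + 4 + 1 = 10.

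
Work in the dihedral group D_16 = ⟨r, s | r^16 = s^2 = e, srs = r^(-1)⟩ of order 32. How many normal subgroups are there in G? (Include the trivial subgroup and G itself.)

8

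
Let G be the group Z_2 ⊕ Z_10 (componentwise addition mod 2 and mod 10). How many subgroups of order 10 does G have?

3

|G| = 20 and 10 | 20, so subgroups of order 10 are possible by Lagrange.
The subgroups of order 10 are: {(0,0), (0,1), (0,2), (0,3), (0,4), (0,5), (0,6), (0,7), (0,8), (0,9)}; {(0,0), (0,2), (0,4), (0,6), (0,8), (1,0), (1,2), (1,4), (1,6), (1,8)}; {(0,0), (0,2), (0,4), (0,6), (0,8), (1,1), (1,3), (1,5), (1,7), (1,9)}.
So G has 3 subgroups of order 10.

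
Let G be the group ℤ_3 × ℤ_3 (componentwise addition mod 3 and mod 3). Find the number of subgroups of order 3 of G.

4

|G| = 9 and 3 | 9, so subgroups of order 3 are possible by Lagrange.
The subgroups of order 3 are: {(0,0), (0,1), (0,2)}; {(0,0), (1,0), (2,0)}; {(0,0), (1,1), (2,2)}; {(0,0), (1,2), (2,1)}.
So G has 4 subgroups of order 3.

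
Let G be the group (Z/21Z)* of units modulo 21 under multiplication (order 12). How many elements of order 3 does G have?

2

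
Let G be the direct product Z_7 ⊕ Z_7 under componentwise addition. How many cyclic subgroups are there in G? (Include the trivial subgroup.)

Group the elements of G by the cyclic subgroup they generate; each cyclic subgroup of order d accounts for φ(d) elements.
Cyclic subgroups by order — order 1: 1; order 7: 8.
Total: 9.

9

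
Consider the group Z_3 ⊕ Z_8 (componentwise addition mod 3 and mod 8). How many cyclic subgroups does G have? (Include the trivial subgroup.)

Each element a generates a cyclic subgroup ⟨a⟩; distinct elements may generate the same one (a cyclic group of order d has φ(d) generators).
Cyclic subgroups by order — order 1: 1; order 2: 1; order 3: 1; order 4: 1; order 6: 1; order 8: 1; order 12: 1; order 24: 1.
Total: 8.

8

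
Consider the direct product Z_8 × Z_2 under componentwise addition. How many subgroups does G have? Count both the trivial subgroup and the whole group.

11

|G| = 16, so by Lagrange every subgroup order divides 16. Divisors: 1, 2, 4, 8, 16.
Subgroups by order — order 1: 1; order 2: 3; order 4: 3; order 8: 3; order 16: 1.
Total: 1 + 3 + 3 + 3 + 1 = 11.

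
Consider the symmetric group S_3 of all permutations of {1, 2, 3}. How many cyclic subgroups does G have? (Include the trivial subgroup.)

Group the elements of G by the cyclic subgroup they generate; each cyclic subgroup of order d accounts for φ(d) elements.
Cyclic subgroups by order — order 1: 1; order 2: 3; order 3: 1.
Total: 5.

5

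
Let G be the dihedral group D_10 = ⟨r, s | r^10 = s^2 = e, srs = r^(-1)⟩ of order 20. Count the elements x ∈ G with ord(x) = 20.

0

No element of G has order 20 (even though 20 | 20).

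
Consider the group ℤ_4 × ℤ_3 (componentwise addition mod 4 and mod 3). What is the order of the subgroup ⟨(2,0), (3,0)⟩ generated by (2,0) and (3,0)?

4

|⟨(2,0)⟩| = 2 and |⟨(3,0)⟩| = 4, so |H| is a multiple of lcm(2, 4) = 4 and divides |G| = 12.
Closing under the operation: H = {(0,0), (1,0), (2,0), (3,0)}, so |H| = 4.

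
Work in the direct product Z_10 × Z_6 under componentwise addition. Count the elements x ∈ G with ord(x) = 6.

An element (a,b) has order lcm(ord(a), ord(b)); count pairs with lcm equal to 6.
Enumerating gives 6 such elements.

6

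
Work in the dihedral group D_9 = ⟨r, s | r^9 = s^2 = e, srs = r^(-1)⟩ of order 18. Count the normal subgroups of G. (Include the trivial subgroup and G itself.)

4

G has 16 subgroups. Checking conjugation-invariance by order — order 1: 1/1 normal; order 2: 0/9 normal; order 3: 1/1 normal; order 6: 0/3 normal; order 9: 1/1 normal; order 18: 1/1 normal.
Total normal subgroups: 4.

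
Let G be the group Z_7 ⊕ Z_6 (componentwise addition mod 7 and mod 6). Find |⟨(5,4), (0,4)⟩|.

21

|⟨(5,4)⟩| = 21 and |⟨(0,4)⟩| = 3, so |H| is a multiple of lcm(21, 3) = 21 and divides |G| = 42.
Closing under the operation: H = {(0,0), (0,2), (0,4), (1,0), (1,2), (1,4), (2,0), (2,2), (2,4), (3,0), (3,2), (3,4), (4,0), (4,2), (4,4), (5,0), (5,2), (5,4), (6,0), (6,2), (6,4)}, so |H| = 21.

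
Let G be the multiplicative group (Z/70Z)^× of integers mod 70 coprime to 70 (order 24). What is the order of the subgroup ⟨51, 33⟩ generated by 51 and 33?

12

|⟨51⟩| = 3 and |⟨33⟩| = 12, so |H| is a multiple of lcm(3, 12) = 12 and divides |G| = 24.
Closing under the operation: H = {1, 3, 9, 11, 13, 17, 27, 29, 33, 39, 47, 51}, so |H| = 12.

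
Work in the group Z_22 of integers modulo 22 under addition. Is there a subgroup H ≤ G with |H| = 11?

Yes

11 | 22. A subgroup of order 11 is {0, 2, 4, 6, 8, 10, 12, 14, 16, 18, 20}.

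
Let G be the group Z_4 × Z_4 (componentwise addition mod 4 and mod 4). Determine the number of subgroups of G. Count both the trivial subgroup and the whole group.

15

|G| = 16, so by Lagrange every subgroup order divides 16. Divisors: 1, 2, 4, 8, 16.
Subgroups by order — order 1: 1; order 2: 3; order 4: 7; order 8: 3; order 16: 1.
Total: 1 + 3 + 7 + 3 + 1 = 15.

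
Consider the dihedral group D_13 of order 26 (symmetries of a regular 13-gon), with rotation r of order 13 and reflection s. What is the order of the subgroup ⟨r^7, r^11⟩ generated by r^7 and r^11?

|⟨r^7⟩| = 13 and |⟨r^11⟩| = 13, so |H| is a multiple of lcm(13, 13) = 13 and divides |G| = 26.
Closing under the operation: H = {e, r, r^2, r^3, r^4, r^5, r^6, r^7, r^8, r^9, r^10, r^11, r^12}, so |H| = 13.

13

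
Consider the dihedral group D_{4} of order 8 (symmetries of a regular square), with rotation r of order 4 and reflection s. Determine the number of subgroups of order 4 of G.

3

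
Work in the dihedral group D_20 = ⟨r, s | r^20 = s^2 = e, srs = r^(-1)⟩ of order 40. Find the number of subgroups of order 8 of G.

|G| = 40 and 8 | 40, so subgroups of order 8 are possible by Lagrange.
The subgroups of order 8 are: {e, r^5, r^10, r^15, s, r^5s, r^10s, r^15s}; {e, r^5, r^10, r^15, rs, r^6s, r^11s, r^16s}; {e, r^5, r^10, r^15, r^2s, r^7s, r^12s, r^17s}; {e, r^5, r^10, r^15, r^3s, r^8s, r^13s, r^18s}; … (5 in all).
So G has 5 subgroups of order 8.

5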